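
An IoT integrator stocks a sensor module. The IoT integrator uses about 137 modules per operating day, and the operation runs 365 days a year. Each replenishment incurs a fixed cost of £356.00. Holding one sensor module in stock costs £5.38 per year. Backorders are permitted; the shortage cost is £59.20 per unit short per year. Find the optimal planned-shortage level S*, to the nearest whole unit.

Annual demand D = 137 × 365 = 50,005.
With planned backorders, Q* = √(2DS/H) · √((H+B)/B).
√(2DS/H) = √(2 × 50,005 × 356 / 5.38) = 2572.501.
√((H+B)/B) = √((5.38+59.2)/59.2) = 1.0445.
Q* ≈ 2686.852.
S* = Q* · H/(H+B) = 2686.852 × 5.38/64.58 ≈ 223.835.

S* ≈ 224 modules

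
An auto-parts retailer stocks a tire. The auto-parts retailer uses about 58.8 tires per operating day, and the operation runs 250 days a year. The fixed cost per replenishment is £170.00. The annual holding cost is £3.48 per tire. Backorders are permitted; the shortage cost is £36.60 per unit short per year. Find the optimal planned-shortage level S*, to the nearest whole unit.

S* ≈ 109 tires

Annual demand D = 58.8 × 250 = 14,700.
With planned backorders, Q* = √(2DS/H) · √((H+B)/B).
√(2DS/H) = √(2 × 14,700 × 170 / 3.48) = 1198.418.
√((H+B)/B) = √((3.48+36.6)/36.6) = 1.0465.
Q* ≈ 1254.099.
S* = Q* · H/(H+B) = 1254.099 × 3.48/40.08 ≈ 108.889.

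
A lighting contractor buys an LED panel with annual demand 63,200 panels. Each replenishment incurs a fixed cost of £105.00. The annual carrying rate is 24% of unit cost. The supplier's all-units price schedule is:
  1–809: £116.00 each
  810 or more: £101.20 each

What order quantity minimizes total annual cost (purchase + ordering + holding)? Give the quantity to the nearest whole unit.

Q* ≈ 810 panels

Holding cost per unit per year at price C is H = 0.24·C.
Candidates are each tier's EOQ (if it falls in that tier) and each price-break quantity.
EOQ at £116.00 = 690.5 (feasible in tier 1): TC = 63,200×£116.00 + (63,200/690.5)×105 + (690.5/2)×0.24×£116.00 = £7,350,422.19.
EOQ at £101.20 = 739.2 < 810, so use break Q=810: TC = 63,200×£101.20 + (63,200/810.0)×105 + (810.0/2)×0.24×£101.20 = £6,413,869.23.
Lowest total cost is £6,413,869.23 at Q = 810.0.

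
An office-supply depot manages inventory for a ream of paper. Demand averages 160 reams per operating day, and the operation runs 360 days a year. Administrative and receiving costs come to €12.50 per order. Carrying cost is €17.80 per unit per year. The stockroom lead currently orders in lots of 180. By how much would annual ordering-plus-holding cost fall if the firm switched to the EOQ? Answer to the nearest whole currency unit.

Annual demand D = 160 × 360 = 57,600.
EOQ = √(2DS/H) = √(2 × 57,600 × 12.5 / 17.8) ≈ 284.43.
Cost at Q* = (D/Q*)S + (Q*/2)H = √(2DSH) ≈ €5,062.81.
Cost at Q = 180: (57,600/180)×12.5 + (180/2)×17.8 = €4,000.00 + €1,602.00 = €5,602.00.
Excess = €5,602.00 − €5,062.81 = €539.19.

Extra cost ≈ €539 per year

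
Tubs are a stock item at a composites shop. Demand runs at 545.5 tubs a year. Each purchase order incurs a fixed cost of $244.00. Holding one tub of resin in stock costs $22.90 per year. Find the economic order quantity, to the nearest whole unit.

EOQ = √(2DS / H) = √(2 × 545.5 × 244 / 22.9).
= √(266,204 / 22.9) = √11,624.6288 ≈ 107.818.

Q* ≈ 108 tubs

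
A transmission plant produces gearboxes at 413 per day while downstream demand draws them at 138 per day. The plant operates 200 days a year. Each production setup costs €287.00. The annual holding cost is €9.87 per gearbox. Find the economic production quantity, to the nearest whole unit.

Q* ≈ 1,553 gearboxes

Annual demand D = 138 × 200 = 27,600.
Production build-up factor (1 − d/p) = 1 − 138/413 = 0.6659.
Q* = √(2DS / (H(1 − d/p))) = √(2 × 27,600 × 287 / (9.87 × 0.6659)).
= √(15,842,400 / 6.572) ≈ 1552.604.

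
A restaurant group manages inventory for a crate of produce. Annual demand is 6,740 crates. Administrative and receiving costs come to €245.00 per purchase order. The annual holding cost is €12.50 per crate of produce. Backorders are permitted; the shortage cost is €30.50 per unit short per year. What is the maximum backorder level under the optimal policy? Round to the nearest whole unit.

With planned backorders, Q* = √(2DS/H) · √((H+B)/B).
√(2DS/H) = √(2 × 6,740 × 245 / 12.5) = 514.012.
√((H+B)/B) = √((12.5+30.5)/30.5) = 1.1874.
Q* ≈ 610.320.
S* = Q* · H/(H+B) = 610.320 × 12.5/43 ≈ 177.418.

S* ≈ 177 crates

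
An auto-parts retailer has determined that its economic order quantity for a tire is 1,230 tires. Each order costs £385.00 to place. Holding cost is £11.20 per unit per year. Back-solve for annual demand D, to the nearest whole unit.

D ≈ 22,006 tires per year

Squaring Q* = √(2DS/H) gives Q*² = 2DS/H.
From Q* = √(2DS/H): D = Q*²H / (2S) = 1,230² × 11.2 / (2 × 385) = 22005.818.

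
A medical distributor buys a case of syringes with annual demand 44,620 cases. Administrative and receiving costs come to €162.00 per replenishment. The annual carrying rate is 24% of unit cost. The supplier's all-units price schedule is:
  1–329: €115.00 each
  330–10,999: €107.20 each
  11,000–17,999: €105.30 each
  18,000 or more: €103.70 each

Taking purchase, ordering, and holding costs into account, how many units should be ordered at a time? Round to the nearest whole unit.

Q* ≈ 750 cases

Holding cost per unit per year at price C is H = 0.24·C.
Candidates are each tier's EOQ (if it falls in that tier) and each price-break quantity.
Tier 1 (€115.00): EOQ = 723.7 exceeds tier's upper bound 329, so this tier is dominated.
EOQ at €107.20 = 749.6 (feasible in tier 2): TC = 44,620×€107.20 + (44,620/749.6)×162 + (749.6/2)×0.24×€107.20 = €4,802,549.92.
EOQ at €105.30 = 756.3 < 11000, so use break Q=11000: TC = 44,620×€105.30 + (44,620/11000.0)×162 + (11000.0/2)×0.24×€105.30 = €4,838,139.13.
EOQ at €103.70 = 762.2 < 18000, so use break Q=18000: TC = 44,620×€103.70 + (44,620/18000.0)×162 + (18000.0/2)×0.24×€103.70 = €4,851,487.58.
Lowest total cost is €4,802,549.92 at Q = 749.6.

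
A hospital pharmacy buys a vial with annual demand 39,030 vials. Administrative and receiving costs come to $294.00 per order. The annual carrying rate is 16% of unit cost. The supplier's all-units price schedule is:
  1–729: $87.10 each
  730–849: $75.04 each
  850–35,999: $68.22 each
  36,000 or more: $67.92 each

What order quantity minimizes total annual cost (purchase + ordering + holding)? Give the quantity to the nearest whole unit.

Holding cost per unit per year at price C is H = 0.16·C.
Candidates are each tier's EOQ (if it falls in that tier) and each price-break quantity.
Tier 1 ($87.10): EOQ = 1283.3 exceeds tier's upper bound 729, so this tier is dominated.
Tier 2 ($75.04): EOQ = 1382.6 exceeds tier's upper bound 849, so this tier is dominated.
EOQ at $68.22 = 1450.0 (feasible in tier 3): TC = 39,030×$68.22 + (39,030/1450.0)×294 + (1450.0/2)×0.16×$68.22 = $2,678,453.79.
EOQ at $67.92 = 1453.2 < 36000, so use break Q=36000: TC = 39,030×$67.92 + (39,030/36000.0)×294 + (36000.0/2)×0.16×$67.92 = $2,846,845.95.
Lowest total cost is $2,678,453.79 at Q = 1450.0.

Q* ≈ 1,450 vials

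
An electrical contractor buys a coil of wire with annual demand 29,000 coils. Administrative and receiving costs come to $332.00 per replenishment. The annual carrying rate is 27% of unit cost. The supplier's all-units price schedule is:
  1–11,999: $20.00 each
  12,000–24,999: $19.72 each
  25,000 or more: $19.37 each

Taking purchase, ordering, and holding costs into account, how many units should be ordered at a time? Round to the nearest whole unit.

Holding cost per unit per year at price C is H = 0.27·C.
Evaluate total cost at each tier's feasible EOQ or, if the EOQ is below the tier, at the tier's minimum quantity.
EOQ at $20.00 = 1888.4 (feasible in tier 1): TC = 29,000×$20.00 + (29,000/1888.4)×332 + (1888.4/2)×0.27×$20.00 = $590,197.18.
EOQ at $19.72 = 1901.7 < 12000, so use break Q=12000: TC = 29,000×$19.72 + (29,000/12000.0)×332 + (12000.0/2)×0.27×$19.72 = $604,628.73.
EOQ at $19.37 = 1918.8 < 25000, so use break Q=25000: TC = 29,000×$19.37 + (29,000/25000.0)×332 + (25000.0/2)×0.27×$19.37 = $627,488.87.
Lowest total cost is $590,197.18 at Q = 1888.4.

Q* ≈ 1,888 coils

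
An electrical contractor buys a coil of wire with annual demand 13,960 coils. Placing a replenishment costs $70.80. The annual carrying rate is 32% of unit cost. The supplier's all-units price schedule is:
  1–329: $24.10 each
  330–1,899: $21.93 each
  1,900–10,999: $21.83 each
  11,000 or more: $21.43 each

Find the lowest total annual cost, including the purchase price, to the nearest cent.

Holding cost per unit per year at price C is H = 0.32·C.
Candidates are each tier's EOQ (if it falls in that tier) and each price-break quantity.
Tier 1 ($24.10): EOQ = 506.3 exceeds tier's upper bound 329, so this tier is dominated.
EOQ at $21.93 = 530.7 (feasible in tier 2): TC = 13,960×$21.93 + (13,960/530.7)×70.8 + (530.7/2)×0.32×$21.93 = $309,867.31.
EOQ at $21.83 = 532.0 < 1900, so use break Q=1900: TC = 13,960×$21.83 + (13,960/1900.0)×70.8 + (1900.0/2)×0.32×$21.83 = $311,903.31.
EOQ at $21.43 = 536.9 < 11000, so use break Q=11000: TC = 13,960×$21.43 + (13,960/11000.0)×70.8 + (11000.0/2)×0.32×$21.43 = $336,969.45.
Lowest total cost among the candidates is at Q = 530.7.

TC* ≈ $309,867.31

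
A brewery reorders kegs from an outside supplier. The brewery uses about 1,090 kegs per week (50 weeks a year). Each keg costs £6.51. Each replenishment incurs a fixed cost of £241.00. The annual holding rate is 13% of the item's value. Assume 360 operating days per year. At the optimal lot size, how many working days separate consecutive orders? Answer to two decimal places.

Annual demand D = 1,090 × 50 = 54,500.
Holding cost H = 0.13 × £6.51 = £0.8463 per unit per year.
EOQ = √(2DS/H) = √(2 × 54,500 × 241 / 0.8463) ≈ 5571.34.
Cycle time = Q*/D × 360 = 5571.34 / 54,500 × 360 ≈ 36.802 days.

T ≈ 36.80 days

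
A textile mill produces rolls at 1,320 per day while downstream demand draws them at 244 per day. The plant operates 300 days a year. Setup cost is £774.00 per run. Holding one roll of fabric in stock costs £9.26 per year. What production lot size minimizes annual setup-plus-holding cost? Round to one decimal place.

Q* ≈ 3,874.5 rolls

Annual demand D = 244 × 300 = 73,200.
Production build-up factor (1 − d/p) = 1 − 244/1,320 = 0.8152.
Q* = √(2DS / (H(1 − d/p))) = √(2 × 73,200 × 774 / (9.26 × 0.8152)).
= √(113,313,600 / 7.5483) ≈ 3874.506.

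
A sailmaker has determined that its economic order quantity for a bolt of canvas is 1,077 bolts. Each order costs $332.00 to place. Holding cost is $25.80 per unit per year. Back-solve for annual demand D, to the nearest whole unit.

D ≈ 45,070 bolts per year

Squaring Q* = √(2DS/H) gives Q*² = 2DS/H.
From Q* = √(2DS/H): D = Q*²H / (2S) = 1,077² × 25.8 / (2 × 332) = 45069.530.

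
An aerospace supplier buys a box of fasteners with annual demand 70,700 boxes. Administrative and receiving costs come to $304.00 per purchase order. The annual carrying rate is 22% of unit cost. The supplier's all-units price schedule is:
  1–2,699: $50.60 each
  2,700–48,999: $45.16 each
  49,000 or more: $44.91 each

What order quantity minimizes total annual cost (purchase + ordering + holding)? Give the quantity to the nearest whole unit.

Q* ≈ 2,700 boxes

Holding cost per unit per year at price C is H = 0.22·C.
For each price level, check whether its EOQ is feasible; otherwise the best quantity at that price is the breakpoint.
EOQ at $50.60 = 1965.1 (feasible in tier 1): TC = 70,700×$50.60 + (70,700/1965.1)×304 + (1965.1/2)×0.22×$50.60 = $3,599,295.00.
EOQ at $45.16 = 2080.0 < 2700, so use break Q=2700: TC = 70,700×$45.16 + (70,700/2700.0)×304 + (2700.0/2)×0.22×$45.16 = $3,214,184.82.
EOQ at $44.91 = 2085.8 < 49000, so use break Q=49000: TC = 70,700×$44.91 + (70,700/49000.0)×304 + (49000.0/2)×0.22×$44.91 = $3,417,640.53.
Lowest total cost is $3,214,184.82 at Q = 2700.0.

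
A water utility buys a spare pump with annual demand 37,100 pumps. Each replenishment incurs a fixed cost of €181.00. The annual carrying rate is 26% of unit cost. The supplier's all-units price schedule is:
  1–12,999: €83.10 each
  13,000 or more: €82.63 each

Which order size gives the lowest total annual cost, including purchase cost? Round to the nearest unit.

Holding cost per unit per year at price C is H = 0.26·C.
For each price level, check whether its EOQ is feasible; otherwise the best quantity at that price is the breakpoint.
EOQ at €83.10 = 788.4 (feasible in tier 1): TC = 37,100×€83.10 + (37,100/788.4)×181 + (788.4/2)×0.26×€83.10 = €3,100,044.46.
EOQ at €82.63 = 790.7 < 13000, so use break Q=13000: TC = 37,100×€82.63 + (37,100/13000.0)×181 + (13000.0/2)×0.26×€82.63 = €3,205,734.25.
Lowest total cost is €3,100,044.46 at Q = 788.4.

Q* ≈ 788 pumps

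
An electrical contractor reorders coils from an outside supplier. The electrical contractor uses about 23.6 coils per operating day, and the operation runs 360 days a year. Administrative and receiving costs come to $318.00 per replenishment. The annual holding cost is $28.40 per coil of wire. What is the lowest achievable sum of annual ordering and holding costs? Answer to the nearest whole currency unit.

TC* ≈ $12,388

Annual demand D = 23.6 × 360 = 8,496.
Q* = √(2DS/H) = √(2 × 8,496 × 318 / 28.4) ≈ 436.19.
At Q*, ordering cost (D/Q*)S equals holding cost (Q*/2)H, each = √(DSH/2).
Minimum total = √(2DSH) = √(2 × 8,496 × 318 × 28.4) ≈ 12387.823.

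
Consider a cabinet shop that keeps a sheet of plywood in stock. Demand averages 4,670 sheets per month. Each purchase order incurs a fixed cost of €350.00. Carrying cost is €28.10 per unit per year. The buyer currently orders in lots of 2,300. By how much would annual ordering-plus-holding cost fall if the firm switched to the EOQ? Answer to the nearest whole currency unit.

Extra cost ≈ €7,642 per year

Annual demand D = 4,670 × 12 = 56,040.
EOQ = √(2DS/H) = √(2 × 56,040 × 350 / 28.1) ≈ 1181.53.
Cost at Q* = (D/Q*)S + (Q*/2)H = √(2DSH) ≈ €33,201.01.
Cost at Q = 2,300: (56,040/2,300)×350 + (2,300/2)×28.1 = €8,527.83 + €32,315.00 = €40,842.83.
Excess = €40,842.83 − €33,201.01 = €7,641.82.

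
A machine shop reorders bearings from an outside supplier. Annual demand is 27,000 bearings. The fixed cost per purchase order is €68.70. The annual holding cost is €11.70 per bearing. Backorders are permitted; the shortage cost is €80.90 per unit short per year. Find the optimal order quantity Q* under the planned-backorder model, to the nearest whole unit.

With planned backorders, Q* = √(2DS/H) · √((H+B)/B).
√(2DS/H) = √(2 × 27,000 × 68.7 / 11.7) = 563.096.
√((H+B)/B) = √((11.7+80.9)/80.9) = 1.0699.
Q* ≈ 602.440.

Q* ≈ 602 bearings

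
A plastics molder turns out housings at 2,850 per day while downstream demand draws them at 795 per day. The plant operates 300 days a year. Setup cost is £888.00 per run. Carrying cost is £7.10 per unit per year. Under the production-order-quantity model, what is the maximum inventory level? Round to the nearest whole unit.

Annual demand D = 795 × 300 = 238,500.
Production build-up factor (1 − d/p) = 1 − 795/2,850 = 0.7211.
Q* = √(2DS / (H(1 − d/p))) = √(2 × 238,500 × 888 / (7.1 × 0.7211)).
= √(423,576,000 / 5.1195) ≈ 9096.054.
Maximum inventory = Q*(1 − d/p) = 9096.054 × 0.7211 ≈ 6558.733.

I_max ≈ 6,559 housings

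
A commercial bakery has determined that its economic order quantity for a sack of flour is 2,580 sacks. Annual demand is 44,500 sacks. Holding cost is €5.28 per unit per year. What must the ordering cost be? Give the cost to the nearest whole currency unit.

S ≈ €395

The basic EOQ model gives Q* = √(2DS/H); rearrange for the unknown.
From Q* = √(2DS/H): S = Q*²H / (2D) = 2,580² × 5.28 / (2 × 44,500) = 394.8965.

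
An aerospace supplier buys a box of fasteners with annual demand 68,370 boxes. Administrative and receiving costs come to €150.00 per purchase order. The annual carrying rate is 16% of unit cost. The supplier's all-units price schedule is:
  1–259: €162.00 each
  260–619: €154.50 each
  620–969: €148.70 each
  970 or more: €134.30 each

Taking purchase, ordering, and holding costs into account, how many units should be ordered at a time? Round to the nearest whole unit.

Holding cost per unit per year at price C is H = 0.16·C.
Candidates are each tier's EOQ (if it falls in that tier) and each price-break quantity.
Tier 1 (€162.00): EOQ = 889.6 exceeds tier's upper bound 259, so this tier is dominated.
Tier 2 (€154.50): EOQ = 910.9 exceeds tier's upper bound 619, so this tier is dominated.
EOQ at €148.70 = 928.5 (feasible in tier 3): TC = 68,370×€148.70 + (68,370/928.5)×150 + (928.5/2)×0.16×€148.70 = €10,188,709.67.
EOQ at €134.30 = 977.0 (feasible in tier 4): TC = 68,370×€134.30 + (68,370/977.0)×150 + (977.0/2)×0.16×€134.30 = €9,203,084.82.
Lowest total cost is €9,203,084.82 at Q = 977.0.

Q* ≈ 977 boxes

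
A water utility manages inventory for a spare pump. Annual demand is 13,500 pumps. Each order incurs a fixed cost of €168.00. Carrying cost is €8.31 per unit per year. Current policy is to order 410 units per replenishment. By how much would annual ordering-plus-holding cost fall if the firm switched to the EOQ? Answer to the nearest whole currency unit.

Extra cost ≈ €1,096 per year

EOQ = √(2DS/H) = √(2 × 13,500 × 168 / 8.31) ≈ 738.82.
Cost at Q* = (D/Q*)S + (Q*/2)H = √(2DSH) ≈ €6,139.56.
Cost at Q = 410: (13,500/410)×168 + (410/2)×8.31 = €5,531.71 + €1,703.55 = €7,235.26.
Excess = €7,235.26 − €6,139.56 = €1,095.70.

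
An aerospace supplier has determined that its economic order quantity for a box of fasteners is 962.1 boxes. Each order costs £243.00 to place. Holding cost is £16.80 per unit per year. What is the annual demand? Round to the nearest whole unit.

D ≈ 31,997 boxes per year

Squaring Q* = √(2DS/H) gives Q*² = 2DS/H.
From Q* = √(2DS/H): D = Q*²H / (2S) = 962.1² × 16.8 / (2 × 243) = 31997.308.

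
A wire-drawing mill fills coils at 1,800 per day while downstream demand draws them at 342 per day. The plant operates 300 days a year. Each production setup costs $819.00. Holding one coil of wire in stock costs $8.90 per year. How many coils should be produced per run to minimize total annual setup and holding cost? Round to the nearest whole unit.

Annual demand D = 342 × 300 = 102,600.
Production build-up factor (1 − d/p) = 1 − 342/1,800 = 0.8100.
Q* = √(2DS / (H(1 − d/p))) = √(2 × 102,600 × 819 / (8.9 × 0.8100)).
= √(168,058,800 / 7.209) ≈ 4828.287.

Q* ≈ 4,828 coils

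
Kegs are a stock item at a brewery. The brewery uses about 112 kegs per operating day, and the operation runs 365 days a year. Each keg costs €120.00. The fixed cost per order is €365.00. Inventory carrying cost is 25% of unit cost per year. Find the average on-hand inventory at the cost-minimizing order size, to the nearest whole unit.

Average inventory ≈ 499 kegs

Annual demand D = 112 × 365 = 40,880.
Holding cost H = 0.25 × €120.00 = €30.0000 per unit per year.
Q* = √(2DS/H) = √(2 × 40,880 × 365 / 30) ≈ 997.37.
Average inventory = Q*/2 ≈ 997.37 / 2 = 498.685.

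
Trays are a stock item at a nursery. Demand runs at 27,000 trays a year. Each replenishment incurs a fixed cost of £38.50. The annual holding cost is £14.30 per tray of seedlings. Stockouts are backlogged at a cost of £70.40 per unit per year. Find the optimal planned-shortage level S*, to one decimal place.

With planned backorders, Q* = √(2DS/H) · √((H+B)/B).
√(2DS/H) = √(2 × 27,000 × 38.5 / 14.3) = 381.293.
√((H+B)/B) = √((14.3+70.4)/70.4) = 1.0969.
Q* ≈ 418.229.
S* = Q* · H/(H+B) = 418.229 × 14.3/84.7 ≈ 70.610.

S* ≈ 70.6 trays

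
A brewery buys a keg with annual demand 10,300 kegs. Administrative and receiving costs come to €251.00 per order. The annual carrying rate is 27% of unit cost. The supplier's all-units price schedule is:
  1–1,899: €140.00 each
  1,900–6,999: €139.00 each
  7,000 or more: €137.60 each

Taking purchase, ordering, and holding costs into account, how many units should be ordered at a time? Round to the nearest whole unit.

Holding cost per unit per year at price C is H = 0.27·C.
Evaluate total cost at each tier's feasible EOQ or, if the EOQ is below the tier, at the tier's minimum quantity.
EOQ at €140.00 = 369.8 (feasible in tier 1): TC = 10,300×€140.00 + (10,300/369.8)×251 + (369.8/2)×0.27×€140.00 = €1,455,980.30.
EOQ at €139.00 = 371.2 < 1900, so use break Q=1900: TC = 10,300×€139.00 + (10,300/1900.0)×251 + (1900.0/2)×0.27×€139.00 = €1,468,714.18.
EOQ at €137.60 = 373.1 < 7000, so use break Q=7000: TC = 10,300×€137.60 + (10,300/7000.0)×251 + (7000.0/2)×0.27×€137.60 = €1,547,681.33.
Lowest total cost is €1,455,980.30 at Q = 369.8.

Q* ≈ 370 kegs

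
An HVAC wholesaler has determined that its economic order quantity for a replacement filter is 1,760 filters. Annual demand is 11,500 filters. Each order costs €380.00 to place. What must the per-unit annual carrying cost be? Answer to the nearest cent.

The basic EOQ model gives Q* = √(2DS/H); rearrange for the unknown.
From Q* = √(2DS/H): H = 2DS / Q*² = 2 × 11,500 × 380 / 1,760² = 2.8215.

H ≈ €2.82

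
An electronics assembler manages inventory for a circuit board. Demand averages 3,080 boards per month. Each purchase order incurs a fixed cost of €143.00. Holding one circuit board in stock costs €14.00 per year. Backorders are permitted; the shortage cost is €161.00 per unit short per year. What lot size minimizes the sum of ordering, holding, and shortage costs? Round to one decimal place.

Annual demand D = 3,080 × 12 = 36,960.
With planned backorders, Q* = √(2DS/H) · √((H+B)/B).
√(2DS/H) = √(2 × 36,960 × 143 / 14) = 868.930.
√((H+B)/B) = √((14+161)/161) = 1.0426.
Q* ≈ 905.923.

Q* ≈ 905.9 boards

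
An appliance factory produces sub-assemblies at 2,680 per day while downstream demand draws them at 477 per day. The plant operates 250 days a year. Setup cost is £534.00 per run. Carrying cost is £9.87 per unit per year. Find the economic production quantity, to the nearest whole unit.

Q* ≈ 3,962 sub-assemblies

Annual demand D = 477 × 250 = 119,250.
Production build-up factor (1 − d/p) = 1 − 477/2,680 = 0.8220.
Q* = √(2DS / (H(1 − d/p))) = √(2 × 119,250 × 534 / (9.87 × 0.8220)).
= √(127,359,000 / 8.1133) ≈ 3962.018.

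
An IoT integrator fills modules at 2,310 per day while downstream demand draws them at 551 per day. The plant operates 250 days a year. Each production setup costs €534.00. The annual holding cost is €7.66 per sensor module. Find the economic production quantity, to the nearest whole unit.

Q* ≈ 5,022 modules

Annual demand D = 551 × 250 = 137,750.
Production build-up factor (1 − d/p) = 1 − 551/2,310 = 0.7615.
Q* = √(2DS / (H(1 − d/p))) = √(2 × 137,750 × 534 / (7.66 × 0.7615)).
= √(147,117,000 / 5.8329) ≈ 5022.155.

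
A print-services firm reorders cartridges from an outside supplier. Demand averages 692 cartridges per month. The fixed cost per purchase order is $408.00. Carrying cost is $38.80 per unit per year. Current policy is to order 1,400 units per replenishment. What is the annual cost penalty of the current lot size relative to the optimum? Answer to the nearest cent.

Annual demand D = 692 × 12 = 8,304.
EOQ = √(2DS/H) = √(2 × 8,304 × 408 / 38.8) ≈ 417.90.
Cost at Q* = (D/Q*)S + (Q*/2)H = √(2DSH) ≈ $16,214.54.
Cost at Q = 1,400: (8,304/1,400)×408 + (1,400/2)×38.8 = $2,420.02 + $27,160.00 = $29,580.02.
Excess = $29,580.02 − $16,214.54 = $13,365.48.

Extra cost ≈ $13,365.48 per year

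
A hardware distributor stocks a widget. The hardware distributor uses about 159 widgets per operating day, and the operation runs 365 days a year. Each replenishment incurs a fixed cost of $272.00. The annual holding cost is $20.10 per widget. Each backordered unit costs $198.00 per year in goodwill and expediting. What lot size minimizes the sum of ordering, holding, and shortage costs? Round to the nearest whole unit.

Q* ≈ 1,315 widgets

Annual demand D = 159 × 365 = 58,035.
With planned backorders, Q* = √(2DS/H) · √((H+B)/B).
√(2DS/H) = √(2 × 58,035 × 272 / 20.1) = 1253.275.
√((H+B)/B) = √((20.1+198)/198) = 1.0495.
Q* ≈ 1315.351.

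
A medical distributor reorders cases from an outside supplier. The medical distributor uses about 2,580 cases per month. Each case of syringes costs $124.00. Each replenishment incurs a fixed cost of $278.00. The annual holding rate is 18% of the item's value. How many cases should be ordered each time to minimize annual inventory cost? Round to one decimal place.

Q* ≈ 878.2 cases

Annual demand D = 2,580 × 12 = 30,960.
Holding cost H = 0.18 × $124.00 = $22.3200 per unit per year.
EOQ = √(2DS / H) = √(2 × 30,960 × 278 / 22.32).
= √(17,213,760 / 22.32) = √771,225.8065 ≈ 878.195.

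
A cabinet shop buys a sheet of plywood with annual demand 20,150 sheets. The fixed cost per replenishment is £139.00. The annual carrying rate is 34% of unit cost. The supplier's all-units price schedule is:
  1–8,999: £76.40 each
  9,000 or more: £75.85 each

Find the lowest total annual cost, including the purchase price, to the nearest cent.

Holding cost per unit per year at price C is H = 0.34·C.
Candidates are each tier's EOQ (if it falls in that tier) and each price-break quantity.
EOQ at £76.40 = 464.4 (feasible in tier 1): TC = 20,150×£76.40 + (20,150/464.4)×139 + (464.4/2)×0.34×£76.40 = £1,551,522.74.
EOQ at £75.85 = 466.1 < 9000, so use break Q=9000: TC = 20,150×£75.85 + (20,150/9000.0)×139 + (9000.0/2)×0.34×£75.85 = £1,644,739.21.
Lowest total cost among the candidates is at Q = 464.4.

TC* ≈ £1,551,522.74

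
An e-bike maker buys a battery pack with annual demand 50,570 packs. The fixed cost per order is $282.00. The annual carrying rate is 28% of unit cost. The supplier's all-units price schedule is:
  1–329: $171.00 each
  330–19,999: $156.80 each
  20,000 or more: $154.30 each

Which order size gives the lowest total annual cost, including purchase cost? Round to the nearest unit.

Q* ≈ 806 packs

Holding cost per unit per year at price C is H = 0.28·C.
For each price level, check whether its EOQ is feasible; otherwise the best quantity at that price is the breakpoint.
Tier 1 ($171.00): EOQ = 771.8 exceeds tier's upper bound 329, so this tier is dominated.
EOQ at $156.80 = 806.0 (feasible in tier 2): TC = 50,570×$156.80 + (50,570/806.0)×282 + (806.0/2)×0.28×$156.80 = $7,964,762.54.
EOQ at $154.30 = 812.5 < 20000, so use break Q=20000: TC = 50,570×$154.30 + (50,570/20000.0)×282 + (20000.0/2)×0.28×$154.30 = $8,235,704.04.
Lowest total cost is $7,964,762.54 at Q = 806.0.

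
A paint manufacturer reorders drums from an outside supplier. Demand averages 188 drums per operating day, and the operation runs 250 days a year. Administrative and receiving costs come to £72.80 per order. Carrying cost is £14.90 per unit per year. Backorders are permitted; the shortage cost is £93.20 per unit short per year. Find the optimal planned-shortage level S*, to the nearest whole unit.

S* ≈ 101 drums

Annual demand D = 188 × 250 = 47,000.
With planned backorders, Q* = √(2DS/H) · √((H+B)/B).
√(2DS/H) = √(2 × 47,000 × 72.8 / 14.9) = 677.698.
√((H+B)/B) = √((14.9+93.2)/93.2) = 1.0770.
Q* ≈ 729.863.
S* = Q* · H/(H+B) = 729.863 × 14.9/108.1 ≈ 100.601.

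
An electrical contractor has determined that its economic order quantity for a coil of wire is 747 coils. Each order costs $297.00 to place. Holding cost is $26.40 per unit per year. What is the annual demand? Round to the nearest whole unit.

Invert the EOQ relation Q*² = 2DS/H.
From Q* = √(2DS/H): D = Q*²H / (2S) = 747² × 26.4 / (2 × 297) = 24800.400.

D ≈ 24,800 coils per year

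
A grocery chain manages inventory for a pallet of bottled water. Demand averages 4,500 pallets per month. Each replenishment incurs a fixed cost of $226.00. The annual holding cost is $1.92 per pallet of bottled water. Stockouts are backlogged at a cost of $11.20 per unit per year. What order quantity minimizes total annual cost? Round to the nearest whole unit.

Annual demand D = 4,500 × 12 = 54,000.
With planned backorders, Q* = √(2DS/H) · √((H+B)/B).
√(2DS/H) = √(2 × 54,000 × 226 / 1.92) = 3565.459.
√((H+B)/B) = √((1.92+11.2)/11.2) = 1.0823.
Q* ≈ 3858.988.

Q* ≈ 3,859 pallets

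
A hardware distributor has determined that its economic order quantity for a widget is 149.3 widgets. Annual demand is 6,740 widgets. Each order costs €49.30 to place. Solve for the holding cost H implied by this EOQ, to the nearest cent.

H ≈ €29.81

The basic EOQ model gives Q* = √(2DS/H); rearrange for the unknown.
From Q* = √(2DS/H): H = 2DS / Q*² = 2 × 6,740 × 49.3 / 149.3² = 29.8138.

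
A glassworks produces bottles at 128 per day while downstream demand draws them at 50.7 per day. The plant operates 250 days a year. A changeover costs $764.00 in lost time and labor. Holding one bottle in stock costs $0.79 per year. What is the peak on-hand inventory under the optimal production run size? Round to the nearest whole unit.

I_max ≈ 3,848 bottles

Annual demand D = 50.7 × 250 = 12,675.
Production build-up factor (1 − d/p) = 1 − 50.7/128 = 0.6039.
Q* = √(2DS / (H(1 − d/p))) = √(2 × 12,675 × 764 / (0.79 × 0.6039)).
= √(19,367,400 / 0.4771) ≈ 6371.436.
Maximum inventory = Q*(1 − d/p) = 6371.436 × 0.6039 ≈ 3847.750.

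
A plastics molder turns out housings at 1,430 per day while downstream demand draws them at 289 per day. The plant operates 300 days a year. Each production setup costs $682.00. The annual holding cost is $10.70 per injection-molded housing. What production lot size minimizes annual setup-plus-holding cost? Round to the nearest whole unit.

Q* ≈ 3,722 housings

Annual demand D = 289 × 300 = 86,700.
Production build-up factor (1 − d/p) = 1 − 289/1,430 = 0.7979.
Q* = √(2DS / (H(1 − d/p))) = √(2 × 86,700 × 682 / (10.7 × 0.7979)).
= √(118,258,800 / 8.5376) ≈ 3721.774.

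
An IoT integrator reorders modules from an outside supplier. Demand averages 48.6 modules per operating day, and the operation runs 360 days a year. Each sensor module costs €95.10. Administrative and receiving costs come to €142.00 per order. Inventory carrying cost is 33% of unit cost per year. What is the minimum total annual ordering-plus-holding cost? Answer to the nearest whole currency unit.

TC* ≈ €12,488

Annual demand D = 48.6 × 360 = 17,496.
Holding cost H = 0.33 × €95.10 = €31.3830 per unit per year.
The optimal lot size = √(2DS/H) = √(2 × 17,496 × 142 / 31.383) ≈ 397.91.
At the optimum the two cost components are equal, so total cost = 2·(Q*/2)H = Q*·H.
Minimum total = √(2DSH) = √(2 × 17,496 × 142 × 31.383) ≈ 12487.508.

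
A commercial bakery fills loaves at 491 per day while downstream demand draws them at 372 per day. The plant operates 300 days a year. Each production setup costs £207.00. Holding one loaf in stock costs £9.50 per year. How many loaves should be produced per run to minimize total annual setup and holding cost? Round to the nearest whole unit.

Q* ≈ 4,480 loaves

Annual demand D = 372 × 300 = 111,600.
Production build-up factor (1 − d/p) = 1 − 372/491 = 0.2424.
Q* = √(2DS / (H(1 − d/p))) = √(2 × 111,600 × 207 / (9.5 × 0.2424)).
= √(46,202,400 / 2.3024) ≈ 4479.584.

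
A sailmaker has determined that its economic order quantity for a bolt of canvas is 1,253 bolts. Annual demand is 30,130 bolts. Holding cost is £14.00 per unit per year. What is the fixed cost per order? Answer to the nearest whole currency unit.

S ≈ £365

Invert the EOQ relation Q*² = 2DS/H.
From Q* = √(2DS/H): S = Q*²H / (2D) = 1,253² × 14 / (2 × 30,130) = 364.7548.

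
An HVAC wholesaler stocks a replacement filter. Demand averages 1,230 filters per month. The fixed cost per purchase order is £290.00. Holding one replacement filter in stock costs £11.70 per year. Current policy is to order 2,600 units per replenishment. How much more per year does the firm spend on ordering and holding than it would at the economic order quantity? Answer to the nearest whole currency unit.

Annual demand D = 1,230 × 12 = 14,760.
EOQ = √(2DS/H) = √(2 × 14,760 × 290 / 11.7) ≈ 855.39.
Cost at Q* = (D/Q*)S + (Q*/2)H = √(2DSH) ≈ £10,008.06.
Cost at Q = 2,600: (14,760/2,600)×290 + (2,600/2)×11.7 = £1,646.31 + £15,210.00 = £16,856.31.
Excess = £16,856.31 − £10,008.06 = £6,848.24.

Extra cost ≈ £6,848 per year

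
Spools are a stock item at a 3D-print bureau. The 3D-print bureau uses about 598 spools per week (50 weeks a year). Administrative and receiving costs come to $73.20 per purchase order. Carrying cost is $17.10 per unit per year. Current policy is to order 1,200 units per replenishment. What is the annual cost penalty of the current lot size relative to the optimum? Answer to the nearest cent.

Annual demand D = 598 × 50 = 29,900.
EOQ = √(2DS/H) = √(2 × 29,900 × 73.2 / 17.1) ≈ 505.95.
Cost at Q* = (D/Q*)S + (Q*/2)H = √(2DSH) ≈ $8,651.75.
Cost at Q = 1,200: (29,900/1,200)×73.2 + (1,200/2)×17.1 = $1,823.90 + $10,260.00 = $12,083.90.
Excess = $12,083.90 − $8,651.75 = $3,432.15.

Extra cost ≈ $3,432.15 per year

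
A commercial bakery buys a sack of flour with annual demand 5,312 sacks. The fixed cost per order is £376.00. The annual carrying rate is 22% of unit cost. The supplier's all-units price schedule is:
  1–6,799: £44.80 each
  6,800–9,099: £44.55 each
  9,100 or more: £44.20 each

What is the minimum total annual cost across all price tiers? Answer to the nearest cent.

TC* ≈ £244,252.23

Holding cost per unit per year at price C is H = 0.22·C.
Evaluate total cost at each tier's feasible EOQ or, if the EOQ is below the tier, at the tier's minimum quantity.
EOQ at £44.80 = 636.6 (feasible in tier 1): TC = 5,312×£44.80 + (5,312/636.6)×376 + (636.6/2)×0.22×£44.80 = £244,252.23.
EOQ at £44.55 = 638.4 < 6800, so use break Q=6800: TC = 5,312×£44.55 + (5,312/6800.0)×376 + (6800.0/2)×0.22×£44.55 = £270,266.72.
EOQ at £44.20 = 640.9 < 9100, so use break Q=9100: TC = 5,312×£44.20 + (5,312/9100.0)×376 + (9100.0/2)×0.22×£44.20 = £279,254.08.
Lowest total cost among the candidates is at Q = 636.6.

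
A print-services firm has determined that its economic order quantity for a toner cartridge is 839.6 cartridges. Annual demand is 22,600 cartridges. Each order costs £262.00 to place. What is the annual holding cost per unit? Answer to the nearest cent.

Invert the EOQ relation Q*² = 2DS/H.
From Q* = √(2DS/H): H = 2DS / Q*² = 2 × 22,600 × 262 / 839.6² = 16.7994.

H ≈ £16.80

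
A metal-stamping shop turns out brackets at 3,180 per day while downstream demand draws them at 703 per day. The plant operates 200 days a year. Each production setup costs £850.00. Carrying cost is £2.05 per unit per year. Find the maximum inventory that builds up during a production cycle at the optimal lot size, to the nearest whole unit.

Annual demand D = 703 × 200 = 140,600.
Production build-up factor (1 − d/p) = 1 − 703/3,180 = 0.7789.
Q* = √(2DS / (H(1 − d/p))) = √(2 × 140,600 × 850 / (2.05 × 0.7789)).
= √(239,020,000 / 1.5968) ≈ 12234.627.
Maximum inventory = Q*(1 − d/p) = 12234.627 × 0.7789 ≈ 9529.928.

I_max ≈ 9,530 brackets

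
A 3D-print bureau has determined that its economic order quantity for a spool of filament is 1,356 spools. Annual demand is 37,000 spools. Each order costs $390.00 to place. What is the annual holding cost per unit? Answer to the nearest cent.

The basic EOQ model gives Q* = √(2DS/H); rearrange for the unknown.
From Q* = √(2DS/H): H = 2DS / Q*² = 2 × 37,000 × 390 / 1,356² = 15.6956.

H ≈ $15.70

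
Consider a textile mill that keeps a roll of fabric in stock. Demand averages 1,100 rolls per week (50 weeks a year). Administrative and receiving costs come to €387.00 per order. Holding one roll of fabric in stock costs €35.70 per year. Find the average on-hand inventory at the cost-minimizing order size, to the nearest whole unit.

Annual demand D = 1,100 × 50 = 55,000.
The optimal lot size = √(2DS/H) = √(2 × 55,000 × 387 / 35.7) ≈ 1091.99.
Average inventory = Q*/2 ≈ 1091.99 / 2 = 545.994.

Average inventory ≈ 546 rolls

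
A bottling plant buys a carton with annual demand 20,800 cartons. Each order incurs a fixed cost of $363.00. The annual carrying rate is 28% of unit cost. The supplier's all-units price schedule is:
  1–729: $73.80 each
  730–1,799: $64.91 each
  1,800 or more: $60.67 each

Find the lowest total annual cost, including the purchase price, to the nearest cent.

Holding cost per unit per year at price C is H = 0.28·C.
Evaluate total cost at each tier's feasible EOQ or, if the EOQ is below the tier, at the tier's minimum quantity.
Tier 1 ($73.80): EOQ = 854.9 exceeds tier's upper bound 729, so this tier is dominated.
EOQ at $64.91 = 911.5 (feasible in tier 2): TC = 20,800×$64.91 + (20,800/911.5)×363 + (911.5/2)×0.28×$64.91 = $1,366,694.65.
EOQ at $60.67 = 942.8 < 1800, so use break Q=1800: TC = 20,800×$60.67 + (20,800/1800.0)×363 + (1800.0/2)×0.28×$60.67 = $1,281,419.51.
Lowest total cost among the candidates is at Q = 1800.0.

TC* ≈ $1,281,419.51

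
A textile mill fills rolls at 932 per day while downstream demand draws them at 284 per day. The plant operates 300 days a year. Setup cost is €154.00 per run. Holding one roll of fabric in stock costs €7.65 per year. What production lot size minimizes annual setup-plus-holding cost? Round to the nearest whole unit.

Q* ≈ 2,221 rolls

Annual demand D = 284 × 300 = 85,200.
Production build-up factor (1 − d/p) = 1 − 284/932 = 0.6953.
Q* = √(2DS / (H(1 − d/p))) = √(2 × 85,200 × 154 / (7.65 × 0.6953)).
= √(26,241,600 / 5.3189) ≈ 2221.186.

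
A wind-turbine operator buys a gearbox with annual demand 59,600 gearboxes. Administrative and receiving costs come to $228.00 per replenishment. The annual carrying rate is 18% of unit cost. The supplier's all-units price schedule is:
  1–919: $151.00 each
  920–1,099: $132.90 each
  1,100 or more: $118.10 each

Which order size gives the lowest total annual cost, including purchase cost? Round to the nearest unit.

Q* ≈ 1,131 gearboxes

Holding cost per unit per year at price C is H = 0.18·C.
Evaluate total cost at each tier's feasible EOQ or, if the EOQ is below the tier, at the tier's minimum quantity.
Tier 1 ($151.00): EOQ = 1000.0 exceeds tier's upper bound 919, so this tier is dominated.
EOQ at $132.90 = 1065.9 (feasible in tier 2): TC = 59,600×$132.90 + (59,600/1065.9)×228 + (1065.9/2)×0.18×$132.90 = $7,946,337.89.
EOQ at $118.10 = 1130.7 (feasible in tier 3): TC = 59,600×$118.10 + (59,600/1130.7)×228 + (1130.7/2)×0.18×$118.10 = $7,062,796.25.
Lowest total cost is $7,062,796.25 at Q = 1130.7.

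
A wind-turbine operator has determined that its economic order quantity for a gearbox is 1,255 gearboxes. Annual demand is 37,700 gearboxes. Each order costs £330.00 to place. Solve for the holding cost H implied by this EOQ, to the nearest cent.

H ≈ £15.80

Squaring Q* = √(2DS/H) gives Q*² = 2DS/H.
From Q* = √(2DS/H): H = 2DS / Q*² = 2 × 37,700 × 330 / 1,255² = 15.7978.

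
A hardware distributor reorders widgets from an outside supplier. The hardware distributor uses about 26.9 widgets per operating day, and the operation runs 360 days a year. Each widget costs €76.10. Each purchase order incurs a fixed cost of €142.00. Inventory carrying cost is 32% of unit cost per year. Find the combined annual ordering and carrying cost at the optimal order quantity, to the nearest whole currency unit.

Annual demand D = 26.9 × 360 = 9,684.
Holding cost H = 0.32 × €76.10 = €24.3520 per unit per year.
EOQ = √(2DS/H) = √(2 × 9,684 × 142 / 24.352) ≈ 336.06.
At the optimum the two cost components are equal, so total cost = 2·(Q*/2)H = Q*·H.
Minimum total = √(2DSH) = √(2 × 9,684 × 142 × 24.352) ≈ 8183.779.

TC* ≈ €8,184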